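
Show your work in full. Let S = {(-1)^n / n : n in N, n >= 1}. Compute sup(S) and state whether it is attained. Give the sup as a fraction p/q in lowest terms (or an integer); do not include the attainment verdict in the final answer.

Analysis:
- Values: -1, 1/2, -1/3, 1/4, -1/5, ...
- Positive terms (even n): 1/(2+0), 1/(4+0), ... decreasing -> max = 1/2 (n=2).
- Negative terms (odd n): -1/(1+0), -1/(3+0), ... increasing -> min = -1 (n=1).
- So sup = 1/2 (attained at n=2); inf = -1 (attained at n=1).
Conclusion: sup(S) = 1/2, attained in S.

1/2


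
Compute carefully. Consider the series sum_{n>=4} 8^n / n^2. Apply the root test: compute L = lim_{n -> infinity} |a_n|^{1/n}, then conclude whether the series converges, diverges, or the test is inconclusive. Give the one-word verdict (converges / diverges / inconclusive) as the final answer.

Let a_n denote the general term. Form |a_n|^(1/n) and simplify:
|a_n|^(1/n) = 8/n^(2/n)
Take the limit as n -> infinity: L = 8.
Since L = 8 > 1, the root test implies divergence.

diverges


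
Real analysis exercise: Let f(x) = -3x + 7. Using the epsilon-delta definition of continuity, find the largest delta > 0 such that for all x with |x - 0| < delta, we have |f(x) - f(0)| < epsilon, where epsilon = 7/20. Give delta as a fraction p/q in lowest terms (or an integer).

We compute f(0) = -3*(0) + 7 = 7.
|f(x) - f(0)| = |-3x + 7 - (7)| = |-3(x - 0)| = 3|x - 0|.
We need 3|x - 0| < 7/20, i.e. |x - 0| < 7/20 / 3 = 7/60.
So any delta <= 7/60 works. Conversely, if delta > 7/60, then x = 0 + 7/60 satisfies |x - 0| = 7/60 < delta but |f(x) - f(0)| = 3 * 7/60 = 7/20, which is not < 7/20; so no larger delta works.
Hence the largest such delta is 7/60.

7/60


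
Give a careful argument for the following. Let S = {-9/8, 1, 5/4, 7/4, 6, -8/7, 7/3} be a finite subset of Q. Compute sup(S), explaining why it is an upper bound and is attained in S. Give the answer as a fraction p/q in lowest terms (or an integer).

S is finite, so sup(S) = max(S).
Sorted decreasing:
6, 7/3, 7/4, 5/4, 1, -9/8, -8/7
The extremum is 6.
For every x in S, x <= 6. And 6 is in S, so it is attained.
Therefore sup(S) = 6.

6


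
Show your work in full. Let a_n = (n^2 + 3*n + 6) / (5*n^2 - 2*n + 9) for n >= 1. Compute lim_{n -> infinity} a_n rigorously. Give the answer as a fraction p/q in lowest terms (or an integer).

Divide numerator and denominator by n^2, the highest power:
numerator / n^2 = 1 + 3/n + 6/n^2
denominator / n^2 = 5 - 2/n + 9/n^2
As n -> infinity, all terms of the form c/n^k (k >= 1) tend to 0.
So numerator / n^2 -> 1 and denominator / n^2 -> 5.
Therefore lim a_n = 1/5.

1/5


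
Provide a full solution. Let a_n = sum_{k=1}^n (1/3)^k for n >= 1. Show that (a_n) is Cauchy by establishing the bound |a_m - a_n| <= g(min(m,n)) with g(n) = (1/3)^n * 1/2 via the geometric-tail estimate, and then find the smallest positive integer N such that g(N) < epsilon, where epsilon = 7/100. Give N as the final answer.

For m > n >= 1: |a_m - a_n| = sum_{k=n+1}^m (1/3)^k < sum_{k=n+1}^infinity (1/3)^k = (1/3)^(n+1) / (1 - 1/3) = (1/3)^n * (1/3) * (3/2) = (1/3)^n * 1/2.
So g(n) = (1/3)^n / 2. Since g(n) -> 0, (a_n) is Cauchy.
Now solve g(N) < 7/100: (1/3)^N / 2 < 7/100 <=> 3^N > 1 / (2 * 7/100) = 50/7.
Check powers of 3: 3^1 = 3 <= 50/7, 3^2 = 9 > 50/7.
So the smallest such N is 2. Check: g(2) = 1/(2 * 9) = 1/18 < 7/100.

2


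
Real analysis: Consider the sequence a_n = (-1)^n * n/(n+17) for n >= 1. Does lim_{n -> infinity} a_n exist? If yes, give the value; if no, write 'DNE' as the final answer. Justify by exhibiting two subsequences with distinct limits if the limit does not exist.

Examine the behaviour of a_n along subsequences.
a_{2k} = 2k/(2k+17) -> 1. a_{2k+1} = -(2k+1)/(2k+18) -> -1.
Since these two subsequential limits are 1 and -1, distinct, the full sequence cannot converge (a convergent sequence has all subsequences tending to the same limit). So lim a_n does not exist.

DNE


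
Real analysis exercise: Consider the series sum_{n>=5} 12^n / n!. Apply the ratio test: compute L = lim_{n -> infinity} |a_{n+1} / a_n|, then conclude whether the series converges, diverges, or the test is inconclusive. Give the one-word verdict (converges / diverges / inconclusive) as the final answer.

Let a_n denote the general term. Form the ratio a_{n+1}/a_n and simplify:
a_{n+1}/a_n = 12/(n + 1)
Take the limit as n -> infinity: L = 0.
Since L = 0 < 1, the ratio test implies the series converges.

converges


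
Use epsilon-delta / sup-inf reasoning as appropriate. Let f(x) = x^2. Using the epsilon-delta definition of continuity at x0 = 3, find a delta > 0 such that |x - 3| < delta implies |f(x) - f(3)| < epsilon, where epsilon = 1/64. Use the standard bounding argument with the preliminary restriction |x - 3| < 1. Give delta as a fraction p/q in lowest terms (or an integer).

Factor: |x^2 - (3)^2| = |x - 3| * |x + 3|.
Impose |x - 3| < 1 first. Then |x + 3| = |(x - 3) + 2*(3)| <= |x - 3| + 2*|3| < 1 + 6 = 7.
So |x^2 - (3)^2| < delta * 7.
We need delta * 7 <= 1/64, i.e. delta <= 1/64/7 = 1/448.
Since 1/448 < 1, this is tighter than 1; take delta = 1/448.
So delta = 1/448 works.

1/448


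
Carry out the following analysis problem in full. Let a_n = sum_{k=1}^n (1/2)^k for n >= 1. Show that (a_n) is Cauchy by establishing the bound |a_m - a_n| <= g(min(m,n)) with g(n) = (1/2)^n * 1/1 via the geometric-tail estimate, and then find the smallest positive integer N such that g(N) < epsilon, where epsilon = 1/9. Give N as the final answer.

For m > n >= 1: |a_m - a_n| = sum_{k=n+1}^m (1/2)^k < sum_{k=n+1}^infinity (1/2)^k = (1/2)^(n+1) / (1 - 1/2) = (1/2)^n * (1/2) * (2/1) = (1/2)^n * 1/1.
So g(n) = (1/2)^n / 1. Since g(n) -> 0, (a_n) is Cauchy.
Now solve g(N) < 1/9: (1/2)^N / 1 < 1/9 <=> 2^N > 1 / (1 * 1/9) = 9.
Check powers of 2: 2^3 = 8 <= 9, 2^4 = 16 > 9.
So the smallest such N is 4. Check: g(4) = 1/(1 * 16) = 1/16 < 1/9.

4


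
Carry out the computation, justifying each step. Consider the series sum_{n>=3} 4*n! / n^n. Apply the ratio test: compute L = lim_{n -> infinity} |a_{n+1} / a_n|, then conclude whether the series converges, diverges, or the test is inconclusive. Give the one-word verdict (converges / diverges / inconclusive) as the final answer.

Let a_n denote the general term. Form the ratio a_{n+1}/a_n and simplify:
a_{n+1}/a_n = (n/(n + 1))^n
Take the limit as n -> infinity: L = exp(-1).
Since L = exp(-1) < 1, the ratio test implies the series converges.

converges


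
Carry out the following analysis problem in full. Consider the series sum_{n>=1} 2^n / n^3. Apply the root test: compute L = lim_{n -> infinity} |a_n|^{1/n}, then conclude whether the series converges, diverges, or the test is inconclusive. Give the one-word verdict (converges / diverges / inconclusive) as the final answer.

Let a_n denote the general term. Form |a_n|^(1/n) and simplify:
|a_n|^(1/n) = 2/n^(3/n)
Take the limit as n -> infinity: L = 2.
Since L = 2 > 1, the root test implies divergence.

diverges


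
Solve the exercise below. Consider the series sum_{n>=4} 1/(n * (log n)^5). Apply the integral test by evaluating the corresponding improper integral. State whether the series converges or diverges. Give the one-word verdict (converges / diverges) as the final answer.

Let f(x) = 1/(x*log(x)^5). Then f is positive, continuous, and decreasing on [4, infinity), so the integral test applies.
Compute the improper integral int_{4}^infinity f(x) dx:
  antiderivative F(x) = -1/(4*log(x)^4).
  F(x) -> 0 as x -> infinity.  int = 0 - F(4) = 1/(4*log(4)^4) < infinity. By the integral test, the series converges.

converges


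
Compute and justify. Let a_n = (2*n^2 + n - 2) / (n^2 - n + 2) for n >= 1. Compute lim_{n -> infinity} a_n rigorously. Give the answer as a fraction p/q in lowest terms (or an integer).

Divide numerator and denominator by n^2, the highest power:
numerator / n^2 = 2 + 1/n - 2/n^2
denominator / n^2 = 1 - 1/n + 2/n^2
As n -> infinity, all terms of the form c/n^k (k >= 1) tend to 0.
So numerator / n^2 -> 2 and denominator / n^2 -> 1.
Therefore lim a_n = 2.

2


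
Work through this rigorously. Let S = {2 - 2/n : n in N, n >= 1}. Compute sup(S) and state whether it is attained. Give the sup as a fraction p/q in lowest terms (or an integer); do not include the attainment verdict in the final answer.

Analysis:
- Values: 0, 1, 4/3, 3/2, ... strictly increasing.
- Minimum is 0 (n=1); inf = 0 (attained).
- 2 - 2/n -> 2 from below; sup = 2, not attained.
Conclusion: sup(S) = 2, not attained in S.

2


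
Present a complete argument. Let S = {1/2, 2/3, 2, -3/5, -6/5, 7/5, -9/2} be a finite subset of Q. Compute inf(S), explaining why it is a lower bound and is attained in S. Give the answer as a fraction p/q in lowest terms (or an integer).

S is finite, so inf(S) = min(S).
Sorted increasing:
-9/2, -6/5, -3/5, 1/2, 2/3, 7/5, 2
The extremum is -9/2.
For every x in S, x >= -9/2. And -9/2 is in S, so it is attained.
Therefore inf(S) = -9/2.

-9/2


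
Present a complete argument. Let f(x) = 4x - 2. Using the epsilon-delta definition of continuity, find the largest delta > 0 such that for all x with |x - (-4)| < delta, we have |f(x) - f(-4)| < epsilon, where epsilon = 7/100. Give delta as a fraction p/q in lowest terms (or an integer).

We compute f(-4) = 4*(-4) - 2 = -18.
|f(x) - f(-4)| = |4x - 2 - (-18)| = |4(x - (-4))| = 4|x - (-4)|.
We need 4|x - (-4)| < 7/100, i.e. |x - (-4)| < 7/100 / 4 = 7/400.
So any delta <= 7/400 works. Conversely, if delta > 7/400, then x = -4 + 7/400 satisfies |x - (-4)| = 7/400 < delta but |f(x) - f(-4)| = 4 * 7/400 = 7/100, which is not < 7/100; so no larger delta works.
Hence the largest such delta is 7/400.

7/400


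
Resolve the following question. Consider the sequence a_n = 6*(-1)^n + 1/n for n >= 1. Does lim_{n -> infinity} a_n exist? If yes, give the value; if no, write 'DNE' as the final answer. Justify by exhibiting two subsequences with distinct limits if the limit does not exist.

Examine the behaviour of a_n along subsequences.
a_{2k} = 6 + 1/(2k) -> 6. a_{2k+1} = -6 + 1/(2k+1) -> -6.
Since these two subsequential limits are 6 and -6, distinct, the full sequence cannot converge (a convergent sequence has all subsequences tending to the same limit). So lim a_n does not exist.

DNE


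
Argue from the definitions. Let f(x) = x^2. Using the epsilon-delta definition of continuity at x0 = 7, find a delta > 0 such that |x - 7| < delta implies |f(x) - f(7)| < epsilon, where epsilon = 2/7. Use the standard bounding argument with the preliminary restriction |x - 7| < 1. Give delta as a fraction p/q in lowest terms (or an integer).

Factor: |x^2 - (7)^2| = |x - 7| * |x + 7|.
Impose |x - 7| < 1 first. Then |x + 7| = |(x - 7) + 2*(7)| <= |x - 7| + 2*|7| < 1 + 14 = 15.
So |x^2 - (7)^2| < delta * 15.
We need delta * 15 <= 2/7, i.e. delta <= 2/7/15 = 2/105.
Since 2/105 < 1, this is tighter than 1; take delta = 2/105.
So delta = 2/105 works.

2/105


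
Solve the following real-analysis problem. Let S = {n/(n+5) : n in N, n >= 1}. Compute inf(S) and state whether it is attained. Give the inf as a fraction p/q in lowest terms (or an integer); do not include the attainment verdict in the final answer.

Analysis:
- Values: 1/6, 2/7, 3/8, 4/9, ... strictly increasing.
- Minimum is 1/6 (n=1); inf = 1/6 (attained).
- n/(n+5) = 1 - 5/(n+5) -> 1 from below as n -> infinity, and never equals 1.
- So sup = 1 (not attained).
Conclusion: inf(S) = 1/6, attained in S.

1/6


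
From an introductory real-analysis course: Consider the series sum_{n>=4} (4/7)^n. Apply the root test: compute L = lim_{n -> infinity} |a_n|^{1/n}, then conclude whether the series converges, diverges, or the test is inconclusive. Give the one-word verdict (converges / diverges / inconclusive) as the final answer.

Let a_n denote the general term. Form |a_n|^(1/n) and simplify:
|a_n|^(1/n) = 4/7
Take the limit as n -> infinity: L = 4/7.
Since L = 4/7 < 1, the root test implies convergence.

converges


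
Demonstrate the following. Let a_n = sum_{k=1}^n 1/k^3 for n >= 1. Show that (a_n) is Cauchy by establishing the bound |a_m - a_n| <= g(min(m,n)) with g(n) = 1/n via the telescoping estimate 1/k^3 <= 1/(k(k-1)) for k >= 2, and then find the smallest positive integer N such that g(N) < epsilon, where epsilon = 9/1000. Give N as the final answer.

For m > n >= 1: |a_m - a_n| = sum_{k=n+1}^m 1/k^3.
Use 1/k^3 <= 1/(k(k-1)) = 1/(k-1) - 1/k for k >= 2 (which holds since k^3 >= k^2 >= k(k-1) for k >= 2):
sum_{k=n+1}^m 1/k^3 <= sum_{k=n+1}^m (1/(k-1) - 1/k) = 1/n - 1/m <= 1/n.
By symmetry the same bound holds with n,m swapped, so |a_m - a_n| <= 1/min(m,n) = g(min(m,n)). Since g(n) -> 0, (a_n) is Cauchy.
Now solve g(N) < 9/1000: 1/N < 9/1000 <=> N > 1/(9/1000) = 1000/9.
The smallest integer strictly greater than 1000/9 is N = 112.
Check: g(112) = 1/112 < 9/1000; g(111) = 1/111 >= 9/1000. So N = 112.

112


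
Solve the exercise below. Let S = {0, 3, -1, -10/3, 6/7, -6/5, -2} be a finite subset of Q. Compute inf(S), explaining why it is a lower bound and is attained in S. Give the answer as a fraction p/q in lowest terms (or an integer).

S is finite, so inf(S) = min(S).
Sorted increasing:
-10/3, -2, -6/5, -1, 0, 6/7, 3
The extremum is -10/3.
For every x in S, x >= -10/3. And -10/3 is in S, so it is attained.
Therefore inf(S) = -10/3.

-10/3


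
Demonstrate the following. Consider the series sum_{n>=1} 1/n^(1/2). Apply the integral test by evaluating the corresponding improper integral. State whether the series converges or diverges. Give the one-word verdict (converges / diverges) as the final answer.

Let f(x) = 1/sqrt(x). Then f is positive, continuous, and decreasing on [1, infinity), so the integral test applies.
Compute the improper integral int_{1}^infinity f(x) dx:
  antiderivative F(x) = 2*sqrt(x).
  As x -> infinity, F(x) -> infinity (since p = 1/2 < 1).
  So the integral diverges. By the integral test, the series diverges.

diverges


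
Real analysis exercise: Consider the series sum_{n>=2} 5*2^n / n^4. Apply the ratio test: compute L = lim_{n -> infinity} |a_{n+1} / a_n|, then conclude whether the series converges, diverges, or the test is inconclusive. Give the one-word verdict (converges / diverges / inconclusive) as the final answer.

Let a_n denote the general term. Form the ratio a_{n+1}/a_n and simplify:
a_{n+1}/a_n = 2*n^4/(n + 1)^4
Take the limit as n -> infinity: L = 2.
Since L = 2 > 1 (or L = infinity), the ratio test implies the series diverges.

diverges


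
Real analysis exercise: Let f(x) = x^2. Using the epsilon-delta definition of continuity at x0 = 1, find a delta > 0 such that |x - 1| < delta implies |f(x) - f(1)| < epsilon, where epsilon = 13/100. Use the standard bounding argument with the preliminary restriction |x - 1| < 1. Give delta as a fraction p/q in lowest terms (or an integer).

Factor: |x^2 - (1)^2| = |x - 1| * |x + 1|.
Impose |x - 1| < 1 first. Then |x + 1| = |(x - 1) + 2*(1)| <= |x - 1| + 2*|1| < 1 + 2 = 3.
So |x^2 - (1)^2| < delta * 3.
We need delta * 3 <= 13/100, i.e. delta <= 13/100/3 = 13/300.
Since 13/300 < 1, this is tighter than 1; take delta = 13/300.
So delta = 13/300 works.

13/300


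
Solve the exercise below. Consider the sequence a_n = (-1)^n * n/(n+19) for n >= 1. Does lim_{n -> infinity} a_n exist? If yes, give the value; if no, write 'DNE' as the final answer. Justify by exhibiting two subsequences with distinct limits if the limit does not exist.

Examine the behaviour of a_n along subsequences.
a_{2k} = 2k/(2k+19) -> 1. a_{2k+1} = -(2k+1)/(2k+20) -> -1.
Since these two subsequential limits are 1 and -1, distinct, the full sequence cannot converge (a convergent sequence has all subsequences tending to the same limit). So lim a_n does not exist.

DNE


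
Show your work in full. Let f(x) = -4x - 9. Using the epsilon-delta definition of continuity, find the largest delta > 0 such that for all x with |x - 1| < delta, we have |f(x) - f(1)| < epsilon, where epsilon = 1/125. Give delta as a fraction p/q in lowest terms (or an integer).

We compute f(1) = -4*(1) - 9 = -13.
|f(x) - f(1)| = |-4x - 9 - (-13)| = |-4(x - 1)| = 4|x - 1|.
We need 4|x - 1| < 1/125, i.e. |x - 1| < 1/125 / 4 = 1/500.
So any delta <= 1/500 works. Conversely, if delta > 1/500, then x = 1 + 1/500 satisfies |x - 1| = 1/500 < delta but |f(x) - f(1)| = 4 * 1/500 = 1/125, which is not < 1/125; so no larger delta works.
Hence the largest such delta is 1/500.

1/500


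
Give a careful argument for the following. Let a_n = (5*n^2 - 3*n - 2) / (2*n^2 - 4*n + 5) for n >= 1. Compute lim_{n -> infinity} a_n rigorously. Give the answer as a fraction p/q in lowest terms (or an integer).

Divide numerator and denominator by n^2, the highest power:
numerator / n^2 = 5 - 3/n - 2/n^2
denominator / n^2 = 2 - 4/n + 5/n^2
As n -> infinity, all terms of the form c/n^k (k >= 1) tend to 0.
So numerator / n^2 -> 5 and denominator / n^2 -> 2.
Therefore lim a_n = 5/2.

5/2


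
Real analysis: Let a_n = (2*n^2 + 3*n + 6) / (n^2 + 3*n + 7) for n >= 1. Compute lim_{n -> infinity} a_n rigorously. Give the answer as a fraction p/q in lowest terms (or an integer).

Divide numerator and denominator by n^2, the highest power:
numerator / n^2 = 2 + 3/n + 6/n^2
denominator / n^2 = 1 + 3/n + 7/n^2
As n -> infinity, all terms of the form c/n^k (k >= 1) tend to 0.
So numerator / n^2 -> 2 and denominator / n^2 -> 1.
Therefore lim a_n = 2.

2


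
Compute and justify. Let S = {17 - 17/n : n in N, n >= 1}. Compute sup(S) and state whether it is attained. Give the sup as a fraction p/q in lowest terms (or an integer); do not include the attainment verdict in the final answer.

Analysis:
- Values: 0, 17/2, 34/3, 51/4, ... strictly increasing.
- Minimum is 0 (n=1); inf = 0 (attained).
- 17 - 17/n -> 17 from below; sup = 17, not attained.
Conclusion: sup(S) = 17, not attained in S.

17


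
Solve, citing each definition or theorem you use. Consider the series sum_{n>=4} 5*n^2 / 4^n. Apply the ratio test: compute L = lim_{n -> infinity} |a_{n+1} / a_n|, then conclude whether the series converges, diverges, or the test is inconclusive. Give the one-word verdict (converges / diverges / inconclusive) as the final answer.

Let a_n denote the general term. Form the ratio a_{n+1}/a_n and simplify:
a_{n+1}/a_n = (n + 1)^2/(4*n^2)
Take the limit as n -> infinity: L = 1/4.
Since L = 1/4 < 1, the ratio test implies the series converges.

converges


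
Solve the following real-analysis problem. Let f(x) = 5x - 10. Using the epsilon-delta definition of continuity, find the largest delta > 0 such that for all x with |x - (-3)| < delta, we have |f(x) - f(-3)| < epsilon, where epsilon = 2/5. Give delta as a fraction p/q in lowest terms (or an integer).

We compute f(-3) = 5*(-3) - 10 = -25.
|f(x) - f(-3)| = |5x - 10 - (-25)| = |5(x - (-3))| = 5|x - (-3)|.
We need 5|x - (-3)| < 2/5, i.e. |x - (-3)| < 2/5 / 5 = 2/25.
So any delta <= 2/25 works. Conversely, if delta > 2/25, then x = -3 + 2/25 satisfies |x - (-3)| = 2/25 < delta but |f(x) - f(-3)| = 5 * 2/25 = 2/5, which is not < 2/5; so no larger delta works.
Hence the largest such delta is 2/25.

2/25


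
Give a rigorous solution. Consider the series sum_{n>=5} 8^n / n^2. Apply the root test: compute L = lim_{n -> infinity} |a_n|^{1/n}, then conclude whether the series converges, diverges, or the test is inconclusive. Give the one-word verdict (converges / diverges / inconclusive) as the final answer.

Let a_n denote the general term. Form |a_n|^(1/n) and simplify:
|a_n|^(1/n) = 8/n^(2/n)
Take the limit as n -> infinity: L = 8.
Since L = 8 > 1, the root test implies divergence.

diverges


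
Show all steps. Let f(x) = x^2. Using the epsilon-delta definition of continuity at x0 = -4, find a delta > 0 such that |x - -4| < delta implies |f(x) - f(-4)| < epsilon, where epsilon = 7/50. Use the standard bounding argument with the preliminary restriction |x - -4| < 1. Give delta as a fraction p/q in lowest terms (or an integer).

Factor: |x^2 - (-4)^2| = |x - -4| * |x + -4|.
Impose |x - -4| < 1 first. Then |x + -4| = |(x - -4) + 2*(-4)| <= |x - -4| + 2*|-4| < 1 + 8 = 9.
So |x^2 - (-4)^2| < delta * 9.
We need delta * 9 <= 7/50, i.e. delta <= 7/50/9 = 7/450.
Since 7/450 < 1, this is tighter than 1; take delta = 7/450.
So delta = 7/450 works.

7/450


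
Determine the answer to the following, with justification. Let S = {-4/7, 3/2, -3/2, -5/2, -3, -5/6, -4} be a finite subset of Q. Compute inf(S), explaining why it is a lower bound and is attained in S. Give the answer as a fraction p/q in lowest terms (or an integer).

S is finite, so inf(S) = min(S).
Sorted increasing:
-4, -3, -5/2, -3/2, -5/6, -4/7, 3/2
The extremum is -4.
For every x in S, x >= -4. And -4 is in S, so it is attained.
Therefore inf(S) = -4.

-4


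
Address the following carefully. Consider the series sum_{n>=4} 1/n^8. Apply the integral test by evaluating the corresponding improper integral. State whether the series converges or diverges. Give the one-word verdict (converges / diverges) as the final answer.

Let f(x) = x^(-8). Then f is positive, continuous, and decreasing on [4, infinity), so the integral test applies.
Compute the improper integral int_{4}^infinity f(x) dx:
  antiderivative F(x) = -1/(7*x^7).
  As x -> infinity, F(x) -> 0 (since p = 8 > 1).
  So int = F(infinity) - F(4) = 0 - (-1/114688) = 1/114688.
  Finite, so by the integral test, the series converges.

converges


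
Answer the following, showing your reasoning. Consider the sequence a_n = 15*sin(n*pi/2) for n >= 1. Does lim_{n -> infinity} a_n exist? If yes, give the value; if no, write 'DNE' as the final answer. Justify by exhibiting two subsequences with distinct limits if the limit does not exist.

Examine the behaviour of a_n along subsequences.
a_{4k+1} = 15*sin(pi/2 + 2k*pi) = 15 -> 15. a_{4k+3} = 15*sin(3pi/2 + 2k*pi) = -15 -> -15.
Since these two subsequential limits are 15 and -15, distinct, the full sequence cannot converge (a convergent sequence has all subsequences tending to the same limit). So lim a_n does not exist.

DNE


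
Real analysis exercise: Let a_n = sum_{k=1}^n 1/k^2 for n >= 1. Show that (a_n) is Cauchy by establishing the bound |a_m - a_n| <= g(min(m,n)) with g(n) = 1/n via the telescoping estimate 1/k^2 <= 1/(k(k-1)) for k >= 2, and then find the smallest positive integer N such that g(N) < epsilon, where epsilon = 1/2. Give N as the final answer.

For m > n >= 1: |a_m - a_n| = sum_{k=n+1}^m 1/k^2.
Use 1/k^2 <= 1/(k(k-1)) = 1/(k-1) - 1/k for k >= 2:
sum_{k=n+1}^m 1/k^2 <= sum_{k=n+1}^m (1/(k-1) - 1/k) = 1/n - 1/m <= 1/n.
By symmetry the same bound holds with n,m swapped, so |a_m - a_n| <= 1/min(m,n) = g(min(m,n)). Since g(n) -> 0, (a_n) is Cauchy.
Now solve g(N) < 1/2: 1/N < 1/2 <=> N > 1/(1/2) = 2.
The smallest integer strictly greater than 2 is N = 3.
Check: g(3) = 1/3 < 1/2; g(2) = 1/2 >= 1/2. So N = 3.

3


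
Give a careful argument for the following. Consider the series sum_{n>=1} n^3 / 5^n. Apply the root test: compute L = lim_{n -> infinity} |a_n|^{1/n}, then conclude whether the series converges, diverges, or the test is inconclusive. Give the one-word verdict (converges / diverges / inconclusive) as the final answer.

Let a_n denote the general term. Form |a_n|^(1/n) and simplify:
|a_n|^(1/n) = n^(3/n)/5
Take the limit as n -> infinity: L = 1/5.
Since L = 1/5 < 1, the root test implies convergence.

converges


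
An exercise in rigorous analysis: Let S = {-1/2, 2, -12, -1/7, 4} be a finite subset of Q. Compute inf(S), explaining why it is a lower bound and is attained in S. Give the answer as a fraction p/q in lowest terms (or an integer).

S is finite, so inf(S) = min(S).
Sorted increasing:
-12, -1/2, -1/7, 2, 4
The extremum is -12.
For every x in S, x >= -12. And -12 is in S, so it is attained.
Therefore inf(S) = -12.

-12


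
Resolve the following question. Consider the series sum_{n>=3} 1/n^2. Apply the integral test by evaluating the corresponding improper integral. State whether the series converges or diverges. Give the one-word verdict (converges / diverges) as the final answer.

Let f(x) = x^(-2). Then f is positive, continuous, and decreasing on [3, infinity), so the integral test applies.
Compute the improper integral int_{3}^infinity f(x) dx:
  antiderivative F(x) = -1/x.
  As x -> infinity, F(x) -> 0 (since p = 2 > 1).
  So int = F(infinity) - F(3) = 0 - (-1/3) = 1/3.
  Finite, so by the integral test, the series converges.

converges


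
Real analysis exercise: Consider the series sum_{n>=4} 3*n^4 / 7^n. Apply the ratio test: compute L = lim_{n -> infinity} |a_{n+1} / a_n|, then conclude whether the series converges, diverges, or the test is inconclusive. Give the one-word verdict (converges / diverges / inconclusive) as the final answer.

Let a_n denote the general term. Form the ratio a_{n+1}/a_n and simplify:
a_{n+1}/a_n = (n + 1)^4/(7*n^4)
Take the limit as n -> infinity: L = 1/7.
Since L = 1/7 < 1, the ratio test implies the series converges.

converges


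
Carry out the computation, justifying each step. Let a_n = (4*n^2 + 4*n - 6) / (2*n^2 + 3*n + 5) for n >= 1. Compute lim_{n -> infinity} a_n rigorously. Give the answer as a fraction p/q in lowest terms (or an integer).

Divide numerator and denominator by n^2, the highest power:
numerator / n^2 = 4 + 4/n - 6/n^2
denominator / n^2 = 2 + 3/n + 5/n^2
As n -> infinity, all terms of the form c/n^k (k >= 1) tend to 0.
So numerator / n^2 -> 4 and denominator / n^2 -> 2.
Therefore lim a_n = 2.

2


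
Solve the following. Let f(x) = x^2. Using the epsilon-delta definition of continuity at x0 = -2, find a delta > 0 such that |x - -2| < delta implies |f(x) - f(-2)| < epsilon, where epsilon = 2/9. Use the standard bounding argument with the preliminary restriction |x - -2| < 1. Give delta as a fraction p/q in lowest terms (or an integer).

Factor: |x^2 - (-2)^2| = |x - -2| * |x + -2|.
Impose |x - -2| < 1 first. Then |x + -2| = |(x - -2) + 2*(-2)| <= |x - -2| + 2*|-2| < 1 + 4 = 5.
So |x^2 - (-2)^2| < delta * 5.
We need delta * 5 <= 2/9, i.e. delta <= 2/9/5 = 2/45.
Since 2/45 < 1, this is tighter than 1; take delta = 2/45.
So delta = 2/45 works.

2/45


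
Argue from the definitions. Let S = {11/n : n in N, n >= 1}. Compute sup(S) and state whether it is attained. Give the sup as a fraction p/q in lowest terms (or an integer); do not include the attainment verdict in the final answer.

Analysis:
- Values: 11, 11/2, 11/3, 11/4, ... strictly decreasing.
- The maximum is 11 (n=1); sup = 11 (attained).
- The set is bounded below by 0; 11/n -> 0 so 0 is the greatest lower bound.
- 0 is not in the set, so inf = 0 is not attained.
Conclusion: sup(S) = 11, attained in S.

11


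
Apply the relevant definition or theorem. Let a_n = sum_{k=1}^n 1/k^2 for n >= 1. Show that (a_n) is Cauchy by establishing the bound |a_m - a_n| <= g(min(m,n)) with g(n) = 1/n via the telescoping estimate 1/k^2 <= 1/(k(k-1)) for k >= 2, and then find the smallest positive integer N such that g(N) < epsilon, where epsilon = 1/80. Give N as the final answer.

For m > n >= 1: |a_m - a_n| = sum_{k=n+1}^m 1/k^2.
Use 1/k^2 <= 1/(k(k-1)) = 1/(k-1) - 1/k for k >= 2:
sum_{k=n+1}^m 1/k^2 <= sum_{k=n+1}^m (1/(k-1) - 1/k) = 1/n - 1/m <= 1/n.
By symmetry the same bound holds with n,m swapped, so |a_m - a_n| <= 1/min(m,n) = g(min(m,n)). Since g(n) -> 0, (a_n) is Cauchy.
Now solve g(N) < 1/80: 1/N < 1/80 <=> N > 1/(1/80) = 80.
The smallest integer strictly greater than 80 is N = 81.
Check: g(81) = 1/81 < 1/80; g(80) = 1/80 >= 1/80. So N = 81.

81


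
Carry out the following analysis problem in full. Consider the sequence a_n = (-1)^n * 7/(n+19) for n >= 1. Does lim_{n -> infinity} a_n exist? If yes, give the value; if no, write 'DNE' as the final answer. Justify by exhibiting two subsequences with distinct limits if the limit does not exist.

Examine the behaviour of a_n along subsequences.
Even-n subsequence a_{2k} = 7/(2k+19) -> 0. Odd-n subsequence a_{2k+1} = -7/(2k+20) -> 0. Both tend to 0, which suggests the limit is 0; verify directly.
|a_n - 0| = 7/(n+19) < 7/n for every n >= 1.
Given epsilon > 0, choose a positive integer N > 7/epsilon. Then for all n >= N, |a_n| < 7/n <= 7/N < epsilon.
So by the definition of the limit, lim a_n exists and equals 0.

0


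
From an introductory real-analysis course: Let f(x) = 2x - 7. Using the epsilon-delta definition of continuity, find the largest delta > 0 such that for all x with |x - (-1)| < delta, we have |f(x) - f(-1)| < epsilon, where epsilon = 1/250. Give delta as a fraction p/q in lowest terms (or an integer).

We compute f(-1) = 2*(-1) - 7 = -9.
|f(x) - f(-1)| = |2x - 7 - (-9)| = |2(x - (-1))| = 2|x - (-1)|.
We need 2|x - (-1)| < 1/250, i.e. |x - (-1)| < 1/250 / 2 = 1/500.
So any delta <= 1/500 works. Conversely, if delta > 1/500, then x = -1 + 1/500 satisfies |x - (-1)| = 1/500 < delta but |f(x) - f(-1)| = 2 * 1/500 = 1/250, which is not < 1/250; so no larger delta works.
Hence the largest such delta is 1/500.

1/500


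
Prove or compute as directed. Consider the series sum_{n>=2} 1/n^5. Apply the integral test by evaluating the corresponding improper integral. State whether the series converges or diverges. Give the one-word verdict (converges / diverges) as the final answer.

Let f(x) = x^(-5). Then f is positive, continuous, and decreasing on [2, infinity), so the integral test applies.
Compute the improper integral int_{2}^infinity f(x) dx:
  antiderivative F(x) = -1/(4*x^4).
  As x -> infinity, F(x) -> 0 (since p = 5 > 1).
  So int = F(infinity) - F(2) = 0 - (-1/64) = 1/64.
  Finite, so by the integral test, the series converges.

converges


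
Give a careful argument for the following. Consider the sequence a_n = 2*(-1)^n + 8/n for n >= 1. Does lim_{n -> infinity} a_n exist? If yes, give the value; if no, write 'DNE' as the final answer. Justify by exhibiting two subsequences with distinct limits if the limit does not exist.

Examine the behaviour of a_n along subsequences.
a_{2k} = 2 + 8/(2k) -> 2. a_{2k+1} = -2 + 8/(2k+1) -> -2.
Since these two subsequential limits are 2 and -2, distinct, the full sequence cannot converge (a convergent sequence has all subsequences tending to the same limit). So lim a_n does not exist.

DNE


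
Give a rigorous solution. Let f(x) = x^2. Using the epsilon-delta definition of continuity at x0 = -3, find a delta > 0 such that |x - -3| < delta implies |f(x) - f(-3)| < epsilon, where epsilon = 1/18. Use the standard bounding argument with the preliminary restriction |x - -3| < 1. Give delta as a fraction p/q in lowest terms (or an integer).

Factor: |x^2 - (-3)^2| = |x - -3| * |x + -3|.
Impose |x - -3| < 1 first. Then |x + -3| = |(x - -3) + 2*(-3)| <= |x - -3| + 2*|-3| < 1 + 6 = 7.
So |x^2 - (-3)^2| < delta * 7.
We need delta * 7 <= 1/18, i.e. delta <= 1/18/7 = 1/126.
Since 1/126 < 1, this is tighter than 1; take delta = 1/126.
So delta = 1/126 works.

1/126


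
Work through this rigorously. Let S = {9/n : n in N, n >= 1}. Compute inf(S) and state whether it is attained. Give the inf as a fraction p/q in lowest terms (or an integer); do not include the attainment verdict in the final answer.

Analysis:
- Values: 9, 9/2, 3, 9/4, ... strictly decreasing.
- The maximum is 9 (n=1); sup = 9 (attained).
- The set is bounded below by 0; 9/n -> 0 so 0 is the greatest lower bound.
- 0 is not in the set, so inf = 0 is not attained.
Conclusion: inf(S) = 0, not attained in S.

0


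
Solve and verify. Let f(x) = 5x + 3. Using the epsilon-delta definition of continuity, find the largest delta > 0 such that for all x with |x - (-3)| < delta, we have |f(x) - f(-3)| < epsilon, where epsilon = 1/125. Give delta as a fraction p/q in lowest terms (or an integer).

We compute f(-3) = 5*(-3) + 3 = -12.
|f(x) - f(-3)| = |5x + 3 - (-12)| = |5(x - (-3))| = 5|x - (-3)|.
We need 5|x - (-3)| < 1/125, i.e. |x - (-3)| < 1/125 / 5 = 1/625.
So any delta <= 1/625 works. Conversely, if delta > 1/625, then x = -3 + 1/625 satisfies |x - (-3)| = 1/625 < delta but |f(x) - f(-3)| = 5 * 1/625 = 1/125, which is not < 1/125; so no larger delta works.
Hence the largest such delta is 1/625.

1/625


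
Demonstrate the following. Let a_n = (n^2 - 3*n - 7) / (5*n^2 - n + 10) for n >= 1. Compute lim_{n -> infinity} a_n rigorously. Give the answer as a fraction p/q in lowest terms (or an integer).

Divide numerator and denominator by n^2, the highest power:
numerator / n^2 = 1 - 3/n - 7/n^2
denominator / n^2 = 5 - 1/n + 10/n^2
As n -> infinity, all terms of the form c/n^k (k >= 1) tend to 0.
So numerator / n^2 -> 1 and denominator / n^2 -> 5.
Therefore lim a_n = 1/5.

1/5


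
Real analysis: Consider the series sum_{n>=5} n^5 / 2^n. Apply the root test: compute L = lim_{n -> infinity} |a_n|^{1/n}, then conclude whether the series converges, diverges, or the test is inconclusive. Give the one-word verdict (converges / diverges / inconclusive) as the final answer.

Let a_n denote the general term. Form |a_n|^(1/n) and simplify:
|a_n|^(1/n) = n^(5/n)/2
Take the limit as n -> infinity: L = 1/2.
Since L = 1/2 < 1, the root test implies convergence.

converges


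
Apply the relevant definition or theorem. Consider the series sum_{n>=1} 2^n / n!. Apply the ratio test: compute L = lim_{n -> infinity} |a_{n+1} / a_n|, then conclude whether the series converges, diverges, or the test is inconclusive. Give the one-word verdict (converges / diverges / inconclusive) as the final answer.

Let a_n denote the general term. Form the ratio a_{n+1}/a_n and simplify:
a_{n+1}/a_n = 2/(n + 1)
Take the limit as n -> infinity: L = 0.
Since L = 0 < 1, the ratio test implies the series converges.

converges


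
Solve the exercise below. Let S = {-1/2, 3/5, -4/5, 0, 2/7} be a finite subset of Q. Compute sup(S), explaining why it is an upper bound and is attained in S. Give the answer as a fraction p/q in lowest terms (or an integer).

S is finite, so sup(S) = max(S).
Sorted decreasing:
3/5, 2/7, 0, -1/2, -4/5
The extremum is 3/5.
For every x in S, x <= 3/5. And 3/5 is in S, so it is attained.
Therefore sup(S) = 3/5.

3/5


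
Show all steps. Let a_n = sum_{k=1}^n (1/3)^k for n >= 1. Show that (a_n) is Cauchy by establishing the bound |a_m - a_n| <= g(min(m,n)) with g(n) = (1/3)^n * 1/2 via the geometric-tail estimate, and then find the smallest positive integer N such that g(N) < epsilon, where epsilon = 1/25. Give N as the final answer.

For m > n >= 1: |a_m - a_n| = sum_{k=n+1}^m (1/3)^k < sum_{k=n+1}^infinity (1/3)^k = (1/3)^(n+1) / (1 - 1/3) = (1/3)^n * (1/3) * (3/2) = (1/3)^n * 1/2.
So g(n) = (1/3)^n / 2. Since g(n) -> 0, (a_n) is Cauchy.
Now solve g(N) < 1/25: (1/3)^N / 2 < 1/25 <=> 3^N > 1 / (2 * 1/25) = 25/2.
Check powers of 3: 3^2 = 9 <= 25/2, 3^3 = 27 > 25/2.
So the smallest such N is 3. Check: g(3) = 1/(2 * 27) = 1/54 < 1/25.

3


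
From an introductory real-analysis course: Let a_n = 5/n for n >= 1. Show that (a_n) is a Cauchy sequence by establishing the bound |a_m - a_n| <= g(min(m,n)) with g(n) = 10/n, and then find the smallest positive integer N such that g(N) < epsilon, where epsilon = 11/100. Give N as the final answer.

For any m, n >= 1, by the triangle inequality:
|a_m - a_n| = |5/m - 5/n| <= 5*1/m + 5*1/n <= 10/min(m,n).
So g(n) = 10/n bounds the Cauchy difference. Since g(n) -> 0, (a_n) is Cauchy.
Now solve g(N) < 11/100: 10/N < 11/100 <=> N > 10 / (11/100) = 1000/11.
The smallest integer strictly greater than 1000/11 is N = 91.
Check: g(91) = 10/91 = 10/91 < 11/100; g(90) = 1/9 >= 11/100. So N = 91.

91


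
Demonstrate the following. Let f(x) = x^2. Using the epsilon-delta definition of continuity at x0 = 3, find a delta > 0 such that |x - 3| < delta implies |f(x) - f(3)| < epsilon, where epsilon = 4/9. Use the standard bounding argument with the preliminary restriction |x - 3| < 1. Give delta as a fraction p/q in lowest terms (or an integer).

Factor: |x^2 - (3)^2| = |x - 3| * |x + 3|.
Impose |x - 3| < 1 first. Then |x + 3| = |(x - 3) + 2*(3)| <= |x - 3| + 2*|3| < 1 + 6 = 7.
So |x^2 - (3)^2| < delta * 7.
We need delta * 7 <= 4/9, i.e. delta <= 4/9/7 = 4/63.
Since 4/63 < 1, this is tighter than 1; take delta = 4/63.
So delta = 4/63 works.

4/63


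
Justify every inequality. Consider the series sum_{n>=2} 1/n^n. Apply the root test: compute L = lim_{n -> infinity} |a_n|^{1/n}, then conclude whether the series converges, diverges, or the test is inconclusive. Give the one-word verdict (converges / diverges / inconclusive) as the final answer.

Let a_n denote the general term. Form |a_n|^(1/n) and simplify:
|a_n|^(1/n) = 1/n
Take the limit as n -> infinity: L = 0.
Since L = 0 < 1, the root test implies convergence.

converges


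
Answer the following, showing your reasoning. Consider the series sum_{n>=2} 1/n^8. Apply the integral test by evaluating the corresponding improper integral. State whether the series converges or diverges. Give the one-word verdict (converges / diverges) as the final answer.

Let f(x) = x^(-8). Then f is positive, continuous, and decreasing on [2, infinity), so the integral test applies.
Compute the improper integral int_{2}^infinity f(x) dx:
  antiderivative F(x) = -1/(7*x^7).
  As x -> infinity, F(x) -> 0 (since p = 8 > 1).
  So int = F(infinity) - F(2) = 0 - (-1/896) = 1/896.
  Finite, so by the integral test, the series converges.

converges


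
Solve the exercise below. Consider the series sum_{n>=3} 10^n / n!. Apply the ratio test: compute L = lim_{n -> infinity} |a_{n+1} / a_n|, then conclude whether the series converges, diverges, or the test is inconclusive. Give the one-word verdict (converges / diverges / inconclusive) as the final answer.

Let a_n denote the general term. Form the ratio a_{n+1}/a_n and simplify:
a_{n+1}/a_n = 10/(n + 1)
Take the limit as n -> infinity: L = 0.
Since L = 0 < 1, the ratio test implies the series converges.

converges


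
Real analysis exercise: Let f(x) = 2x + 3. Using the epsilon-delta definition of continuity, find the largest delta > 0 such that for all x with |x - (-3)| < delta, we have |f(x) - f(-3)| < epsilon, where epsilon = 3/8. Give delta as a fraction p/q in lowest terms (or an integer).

We compute f(-3) = 2*(-3) + 3 = -3.
|f(x) - f(-3)| = |2x + 3 - (-3)| = |2(x - (-3))| = 2|x - (-3)|.
We need 2|x - (-3)| < 3/8, i.e. |x - (-3)| < 3/8 / 2 = 3/16.
So any delta <= 3/16 works. Conversely, if delta > 3/16, then x = -3 + 3/16 satisfies |x - (-3)| = 3/16 < delta but |f(x) - f(-3)| = 2 * 3/16 = 3/8, which is not < 3/8; so no larger delta works.
Hence the largest such delta is 3/16.

3/16


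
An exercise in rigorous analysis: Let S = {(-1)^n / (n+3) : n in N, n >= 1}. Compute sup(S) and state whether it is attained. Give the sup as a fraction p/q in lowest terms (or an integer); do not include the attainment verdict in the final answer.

Analysis:
- Values: -1/4, 1/5, -1/6, 1/7, -1/8, ...
- Positive terms (even n): 1/(2+3), 1/(4+3), ... decreasing -> max = 1/5 (n=2).
- Negative terms (odd n): -1/(1+3), -1/(3+3), ... increasing -> min = -1/4 (n=1).
- So sup = 1/5 (attained at n=2); inf = -1/4 (attained at n=1).
Conclusion: sup(S) = 1/5, attained in S.

1/5


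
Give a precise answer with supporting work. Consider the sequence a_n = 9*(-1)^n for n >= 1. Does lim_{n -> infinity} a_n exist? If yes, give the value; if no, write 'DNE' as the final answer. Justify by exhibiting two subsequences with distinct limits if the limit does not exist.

Examine the behaviour of a_n along subsequences.
Even-n subsequence a_{2k} = 9 -> 9. Odd-n subsequence a_{2k+1} = -9 -> -9.
Since these two subsequential limits are 9 and -9, distinct, the full sequence cannot converge (a convergent sequence has all subsequences tending to the same limit). So lim a_n does not exist.

DNE


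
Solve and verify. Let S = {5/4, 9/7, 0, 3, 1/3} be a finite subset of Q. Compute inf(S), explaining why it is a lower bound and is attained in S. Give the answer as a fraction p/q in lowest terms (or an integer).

S is finite, so inf(S) = min(S).
Sorted increasing:
0, 1/3, 5/4, 9/7, 3
The extremum is 0.
For every x in S, x >= 0. And 0 is in S, so it is attained.
Therefore inf(S) = 0.

0
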